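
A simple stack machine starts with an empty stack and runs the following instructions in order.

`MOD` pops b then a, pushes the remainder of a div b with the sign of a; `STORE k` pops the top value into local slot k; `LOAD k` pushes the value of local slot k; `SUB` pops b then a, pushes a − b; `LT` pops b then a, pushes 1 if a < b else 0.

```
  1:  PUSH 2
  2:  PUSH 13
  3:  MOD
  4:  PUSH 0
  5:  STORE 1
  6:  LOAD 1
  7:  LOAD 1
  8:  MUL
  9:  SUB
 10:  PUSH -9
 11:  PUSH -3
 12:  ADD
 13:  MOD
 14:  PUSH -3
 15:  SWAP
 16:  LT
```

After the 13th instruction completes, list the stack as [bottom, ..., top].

PUSH 2   2
PUSH 13  2 13
MOD      2
PUSH 0   2 0
STORE 1  2
LOAD 1   2 0
LOAD 1   2 0 0
MUL      2 0
SUB      2
PUSH -9  2 -9
PUSH -3  2 -9 -3
ADD      2 -12
MOD      2

[2]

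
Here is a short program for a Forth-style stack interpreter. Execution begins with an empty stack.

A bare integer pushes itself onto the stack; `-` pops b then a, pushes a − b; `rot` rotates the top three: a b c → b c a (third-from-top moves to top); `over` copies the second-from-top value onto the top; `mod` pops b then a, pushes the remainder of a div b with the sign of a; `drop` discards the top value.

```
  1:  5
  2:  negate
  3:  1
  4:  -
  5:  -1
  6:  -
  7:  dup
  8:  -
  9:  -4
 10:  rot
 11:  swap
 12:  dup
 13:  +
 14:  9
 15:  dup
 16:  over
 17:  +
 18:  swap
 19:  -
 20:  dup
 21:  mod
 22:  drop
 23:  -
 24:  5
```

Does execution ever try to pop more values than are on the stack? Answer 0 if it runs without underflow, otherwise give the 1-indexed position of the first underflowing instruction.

10

5      : 5
negate : -5
1      : -5 1
-      : -6
-1     : -6 -1
-      : -5
dup    : -5 -5
-      : 0
-4     : 0 -4
rot  — needs 3 operands, stack has 2 → underflow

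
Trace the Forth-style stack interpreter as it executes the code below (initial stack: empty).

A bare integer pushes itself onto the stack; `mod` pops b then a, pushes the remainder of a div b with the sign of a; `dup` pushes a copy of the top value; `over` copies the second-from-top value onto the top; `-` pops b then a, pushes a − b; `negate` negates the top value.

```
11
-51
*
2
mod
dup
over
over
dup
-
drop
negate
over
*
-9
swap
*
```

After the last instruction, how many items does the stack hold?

3

11     : [11]
-51    : [11, -51]
*      : [-561]
2      : [-561, 2]
mod    : [-1]
dup    : [-1, -1]
over   : [-1, -1, -1]
over   : [-1, -1, -1, -1]
dup    : [-1, -1, -1, -1, -1]
-      : [-1, -1, -1, 0]
drop   : [-1, -1, -1]
negate : [-1, -1, 1]
over   : [-1, -1, 1, -1]
*      : [-1, -1, -1]
-9     : [-1, -1, -1, -9]
swap   : [-1, -1, -9, -1]
*      : [-1, -1, 9]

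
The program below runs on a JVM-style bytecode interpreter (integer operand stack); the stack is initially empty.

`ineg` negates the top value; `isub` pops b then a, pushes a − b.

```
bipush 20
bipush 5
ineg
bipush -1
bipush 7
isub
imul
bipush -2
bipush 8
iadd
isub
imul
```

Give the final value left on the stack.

bipush 20 -> 20
bipush 5  -> 20 5
ineg      -> 20 -5
bipush -1 -> 20 -5 -1
bipush 7  -> 20 -5 -1 7
isub      -> 20 -5 -8
imul      -> 20 40
bipush -2 -> 20 40 -2
bipush 8  -> 20 40 -2 8
iadd      -> 20 40 6
isub      -> 20 34
imul      -> 680

680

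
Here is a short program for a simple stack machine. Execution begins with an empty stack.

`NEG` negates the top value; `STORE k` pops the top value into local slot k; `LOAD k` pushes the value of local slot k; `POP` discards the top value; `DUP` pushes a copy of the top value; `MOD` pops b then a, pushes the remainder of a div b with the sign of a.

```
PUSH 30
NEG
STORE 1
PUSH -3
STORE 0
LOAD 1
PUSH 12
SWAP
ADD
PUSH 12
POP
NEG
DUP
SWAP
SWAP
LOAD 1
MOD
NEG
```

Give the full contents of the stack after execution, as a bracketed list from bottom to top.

[18, -18]

PUSH 30 → 30
NEG     → -30
STORE 1 → (empty)
PUSH -3 → -3
STORE 0 → (empty)
LOAD 1  → -30
PUSH 12 → -30 12
SWAP    → 12 -30
ADD     → -18
PUSH 12 → -18 12
POP     → -18
NEG     → 18
DUP     → 18 18
SWAP    → 18 18
SWAP    → 18 18
LOAD 1  → 18 18 -30
MOD     → 18 18
NEG     → 18 -18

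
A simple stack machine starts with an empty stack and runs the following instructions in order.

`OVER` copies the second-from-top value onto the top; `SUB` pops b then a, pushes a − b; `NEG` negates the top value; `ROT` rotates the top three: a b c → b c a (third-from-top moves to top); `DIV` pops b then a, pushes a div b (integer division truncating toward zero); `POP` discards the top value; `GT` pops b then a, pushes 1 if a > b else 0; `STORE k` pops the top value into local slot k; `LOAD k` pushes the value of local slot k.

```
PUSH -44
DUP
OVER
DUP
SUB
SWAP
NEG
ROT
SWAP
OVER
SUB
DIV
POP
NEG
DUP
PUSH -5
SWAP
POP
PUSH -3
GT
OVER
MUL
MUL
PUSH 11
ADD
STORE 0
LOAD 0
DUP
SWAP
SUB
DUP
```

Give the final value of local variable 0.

11

PUSH -44 -> -44
DUP      -> -44 -44
OVER     -> -44 -44 -44
DUP      -> -44 -44 -44 -44
SUB      -> -44 -44 0
SWAP     -> -44 0 -44
NEG      -> -44 0 44
ROT      -> 0 44 -44
SWAP     -> 0 -44 44
OVER     -> 0 -44 44 -44
SUB      -> 0 -44 88
DIV      -> 0 0
POP      -> 0
NEG      -> 0
DUP      -> 0 0
PUSH -5  -> 0 0 -5
SWAP     -> 0 -5 0
POP      -> 0 -5
PUSH -3  -> 0 -5 -3
GT       -> 0 0
OVER     -> 0 0 0
MUL      -> 0 0
MUL      -> 0
PUSH 11  -> 0 11
ADD      -> 11
STORE 0  -> (empty)
LOAD 0   -> 11
DUP      -> 11 11
SWAP     -> 11 11
SUB      -> 0
DUP      -> 0 0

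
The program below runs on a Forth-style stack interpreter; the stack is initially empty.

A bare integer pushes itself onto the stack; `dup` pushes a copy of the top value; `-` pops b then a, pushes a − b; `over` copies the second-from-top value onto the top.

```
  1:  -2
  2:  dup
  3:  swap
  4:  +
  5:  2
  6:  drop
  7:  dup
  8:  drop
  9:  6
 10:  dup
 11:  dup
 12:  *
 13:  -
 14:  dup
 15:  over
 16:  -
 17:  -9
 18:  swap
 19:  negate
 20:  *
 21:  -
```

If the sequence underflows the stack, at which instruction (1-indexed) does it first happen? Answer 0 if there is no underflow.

0

-2     : [-2]
dup    : [-2, -2]
swap   : [-2, -2]
+      : [-4]
2      : [-4, 2]
drop   : [-4]
dup    : [-4, -4]
drop   : [-4]
6      : [-4, 6]
dup    : [-4, 6, 6]
dup    : [-4, 6, 6, 6]
*      : [-4, 6, 36]
-      : [-4, -30]
dup    : [-4, -30, -30]
over   : [-4, -30, -30, -30]
-      : [-4, -30, 0]
-9     : [-4, -30, 0, -9]
swap   : [-4, -30, -9, 0]
negate : [-4, -30, -9, 0]
*      : [-4, -30, 0]
-      : [-4, -30]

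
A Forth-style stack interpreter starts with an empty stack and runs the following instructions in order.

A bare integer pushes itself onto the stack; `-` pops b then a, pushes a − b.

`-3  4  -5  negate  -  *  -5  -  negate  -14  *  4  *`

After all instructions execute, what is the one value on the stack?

448

-3     -> -3
4      -> -3 4
-5     -> -3 4 -5
negate -> -3 4 5
-      -> -3 -1
*      -> 3
-5     -> 3 -5
-      -> 8
negate -> -8
-14    -> -8 -14
*      -> 112
4      -> 112 4
*      -> 448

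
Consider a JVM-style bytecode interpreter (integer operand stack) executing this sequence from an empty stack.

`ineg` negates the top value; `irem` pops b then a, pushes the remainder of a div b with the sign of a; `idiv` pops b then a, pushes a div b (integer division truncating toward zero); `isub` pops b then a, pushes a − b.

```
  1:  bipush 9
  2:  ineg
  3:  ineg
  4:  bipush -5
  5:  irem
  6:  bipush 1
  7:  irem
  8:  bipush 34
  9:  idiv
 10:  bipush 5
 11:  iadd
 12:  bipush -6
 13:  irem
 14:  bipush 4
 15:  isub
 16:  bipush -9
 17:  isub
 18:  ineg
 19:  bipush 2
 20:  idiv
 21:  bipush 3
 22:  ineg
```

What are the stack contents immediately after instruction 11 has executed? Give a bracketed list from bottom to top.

bipush 9  : 9
ineg      : -9
ineg      : 9
bipush -5 : 9 -5
irem      : 4
bipush 1  : 4 1
irem      : 0
bipush 34 : 0 34
idiv      : 0
bipush 5  : 0 5
iadd      : 5

[5]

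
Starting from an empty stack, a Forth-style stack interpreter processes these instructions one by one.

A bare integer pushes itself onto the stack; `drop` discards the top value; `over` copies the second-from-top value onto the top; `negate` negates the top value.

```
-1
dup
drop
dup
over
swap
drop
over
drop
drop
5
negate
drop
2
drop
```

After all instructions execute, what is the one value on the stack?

-1     -> [-1]
dup    -> [-1, -1]
drop   -> [-1]
dup    -> [-1, -1]
over   -> [-1, -1, -1]
swap   -> [-1, -1, -1]
drop   -> [-1, -1]
over   -> [-1, -1, -1]
drop   -> [-1, -1]
drop   -> [-1]
5      -> [-1, 5]
negate -> [-1, -5]
drop   -> [-1]
2      -> [-1, 2]
drop   -> [-1]

-1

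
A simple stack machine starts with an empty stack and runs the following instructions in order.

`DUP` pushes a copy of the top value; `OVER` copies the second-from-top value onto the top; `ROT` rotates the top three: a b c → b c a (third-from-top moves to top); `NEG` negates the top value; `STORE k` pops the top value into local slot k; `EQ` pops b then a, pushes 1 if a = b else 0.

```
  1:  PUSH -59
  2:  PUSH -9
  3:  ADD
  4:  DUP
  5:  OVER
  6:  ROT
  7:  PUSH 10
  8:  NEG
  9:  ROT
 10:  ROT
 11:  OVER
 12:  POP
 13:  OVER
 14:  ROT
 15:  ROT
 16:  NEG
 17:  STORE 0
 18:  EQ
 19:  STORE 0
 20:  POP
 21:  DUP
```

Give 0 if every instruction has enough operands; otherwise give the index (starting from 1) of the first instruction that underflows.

0

PUSH -59 -> -59
PUSH -9  -> -59 -9
ADD      -> -68
DUP      -> -68 -68
OVER     -> -68 -68 -68
ROT      -> -68 -68 -68
PUSH 10  -> -68 -68 -68 10
NEG      -> -68 -68 -68 -10
ROT      -> -68 -68 -10 -68
ROT      -> -68 -10 -68 -68
OVER     -> -68 -10 -68 -68 -68
POP      -> -68 -10 -68 -68
OVER     -> -68 -10 -68 -68 -68
ROT      -> -68 -10 -68 -68 -68
ROT      -> -68 -10 -68 -68 -68
NEG      -> -68 -10 -68 -68 68
STORE 0  -> -68 -10 -68 -68
EQ       -> -68 -10 1
STORE 0  -> -68 -10
POP      -> -68
DUP      -> -68 -68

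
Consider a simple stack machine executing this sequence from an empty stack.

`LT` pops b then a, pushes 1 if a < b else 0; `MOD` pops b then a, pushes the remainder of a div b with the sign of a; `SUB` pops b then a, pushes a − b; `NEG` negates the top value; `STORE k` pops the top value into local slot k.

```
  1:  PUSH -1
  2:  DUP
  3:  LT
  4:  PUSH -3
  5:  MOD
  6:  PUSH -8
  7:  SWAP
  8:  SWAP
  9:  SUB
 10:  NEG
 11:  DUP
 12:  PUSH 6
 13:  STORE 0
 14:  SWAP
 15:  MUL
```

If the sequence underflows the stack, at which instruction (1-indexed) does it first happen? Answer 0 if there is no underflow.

0

PUSH -1 : [-1]
DUP     : [-1, -1]
LT      : [0]
PUSH -3 : [0, -3]
MOD     : [0]
PUSH -8 : [0, -8]
SWAP    : [-8, 0]
SWAP    : [0, -8]
SUB     : [8]
NEG     : [-8]
DUP     : [-8, -8]
PUSH 6  : [-8, -8, 6]
STORE 0 : [-8, -8]
SWAP    : [-8, -8]
MUL     : [64]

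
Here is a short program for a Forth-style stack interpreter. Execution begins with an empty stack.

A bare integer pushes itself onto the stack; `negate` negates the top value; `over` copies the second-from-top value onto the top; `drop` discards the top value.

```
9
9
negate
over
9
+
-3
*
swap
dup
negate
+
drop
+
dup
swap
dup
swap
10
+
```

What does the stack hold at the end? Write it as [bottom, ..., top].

9       9
9       9 9
negate  9 -9
over    9 -9 9
9       9 -9 9 9
+       9 -9 18
-3      9 -9 18 -3
*       9 -9 -54
swap    9 -54 -9
dup     9 -54 -9 -9
negate  9 -54 -9 9
+       9 -54 0
drop    9 -54
+       -45
dup     -45 -45
swap    -45 -45
dup     -45 -45 -45
swap    -45 -45 -45
10      -45 -45 -45 10
+       -45 -45 -35

[-45, -45, -35]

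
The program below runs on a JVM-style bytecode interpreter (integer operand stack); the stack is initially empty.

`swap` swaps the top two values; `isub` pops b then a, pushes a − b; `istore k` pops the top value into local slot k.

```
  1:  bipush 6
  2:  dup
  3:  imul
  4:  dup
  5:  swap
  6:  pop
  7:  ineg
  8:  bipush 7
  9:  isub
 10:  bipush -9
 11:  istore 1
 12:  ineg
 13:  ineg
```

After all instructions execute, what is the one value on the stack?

bipush 6  → [6]
dup       → [6, 6]
imul      → [36]
dup       → [36, 36]
swap      → [36, 36]
pop       → [36]
ineg      → [-36]
bipush 7  → [-36, 7]
isub      → [-43]
bipush -9 → [-43, -9]
istore 1  → [-43]
ineg      → [43]
ineg      → [-43]

-43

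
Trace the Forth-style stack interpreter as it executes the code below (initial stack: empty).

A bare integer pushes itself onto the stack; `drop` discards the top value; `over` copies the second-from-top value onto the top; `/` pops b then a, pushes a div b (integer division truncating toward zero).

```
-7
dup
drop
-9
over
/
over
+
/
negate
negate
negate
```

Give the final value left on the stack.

-7      -7
dup     -7 -7
drop    -7
-9      -7 -9
over    -7 -9 -7
/       -7 1
over    -7 1 -7
+       -7 -6
/       1
negate  -1
negate  1
negate  -1

-1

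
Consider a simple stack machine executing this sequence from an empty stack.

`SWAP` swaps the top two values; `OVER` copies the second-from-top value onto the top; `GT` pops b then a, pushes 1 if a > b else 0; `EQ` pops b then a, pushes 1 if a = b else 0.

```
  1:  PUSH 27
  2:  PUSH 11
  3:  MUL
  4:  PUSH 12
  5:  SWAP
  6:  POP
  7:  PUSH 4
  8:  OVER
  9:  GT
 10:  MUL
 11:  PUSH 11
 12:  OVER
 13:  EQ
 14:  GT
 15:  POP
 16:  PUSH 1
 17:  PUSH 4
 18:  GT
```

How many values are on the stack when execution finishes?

1

PUSH 27 : [27]
PUSH 11 : [27, 11]
MUL     : [297]
PUSH 12 : [297, 12]
SWAP    : [12, 297]
POP     : [12]
PUSH 4  : [12, 4]
OVER    : [12, 4, 12]
GT      : [12, 0]
MUL     : [0]
PUSH 11 : [0, 11]
OVER    : [0, 11, 0]
EQ      : [0, 0]
GT      : [0]
POP     : []
PUSH 1  : [1]
PUSH 4  : [1, 4]
GT      : [0]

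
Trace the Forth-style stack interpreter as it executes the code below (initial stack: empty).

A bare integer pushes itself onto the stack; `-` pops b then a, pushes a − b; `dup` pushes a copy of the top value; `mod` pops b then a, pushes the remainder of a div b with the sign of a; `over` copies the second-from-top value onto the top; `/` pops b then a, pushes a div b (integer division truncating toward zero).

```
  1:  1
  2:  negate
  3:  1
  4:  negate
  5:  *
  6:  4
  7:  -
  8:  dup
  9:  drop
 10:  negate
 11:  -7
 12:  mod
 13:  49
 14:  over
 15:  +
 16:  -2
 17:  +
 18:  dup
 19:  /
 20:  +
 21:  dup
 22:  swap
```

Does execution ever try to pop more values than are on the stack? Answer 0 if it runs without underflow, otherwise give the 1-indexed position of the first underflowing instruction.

1      -> 1
negate -> -1
1      -> -1 1
negate -> -1 -1
*      -> 1
4      -> 1 4
-      -> -3
dup    -> -3 -3
drop   -> -3
negate -> 3
-7     -> 3 -7
mod    -> 3
49     -> 3 49
over   -> 3 49 3
+      -> 3 52
-2     -> 3 52 -2
+      -> 3 50
dup    -> 3 50 50
/      -> 3 1
+      -> 4
dup    -> 4 4
swap   -> 4 4

0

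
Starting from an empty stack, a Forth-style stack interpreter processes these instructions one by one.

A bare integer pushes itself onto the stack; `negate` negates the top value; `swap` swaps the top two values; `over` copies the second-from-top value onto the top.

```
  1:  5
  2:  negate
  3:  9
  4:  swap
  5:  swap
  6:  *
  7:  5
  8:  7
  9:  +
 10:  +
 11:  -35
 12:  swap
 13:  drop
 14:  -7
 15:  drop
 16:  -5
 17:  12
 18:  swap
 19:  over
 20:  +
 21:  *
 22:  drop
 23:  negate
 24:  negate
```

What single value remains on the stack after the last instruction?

-35

5      -> 5
negate -> -5
9      -> -5 9
swap   -> 9 -5
swap   -> -5 9
*      -> -45
5      -> -45 5
7      -> -45 5 7
+      -> -45 12
+      -> -33
-35    -> -33 -35
swap   -> -35 -33
drop   -> -35
-7     -> -35 -7
drop   -> -35
-5     -> -35 -5
12     -> -35 -5 12
swap   -> -35 12 -5
over   -> -35 12 -5 12
+      -> -35 12 7
*      -> -35 84
drop   -> -35
negate -> 35
negate -> -35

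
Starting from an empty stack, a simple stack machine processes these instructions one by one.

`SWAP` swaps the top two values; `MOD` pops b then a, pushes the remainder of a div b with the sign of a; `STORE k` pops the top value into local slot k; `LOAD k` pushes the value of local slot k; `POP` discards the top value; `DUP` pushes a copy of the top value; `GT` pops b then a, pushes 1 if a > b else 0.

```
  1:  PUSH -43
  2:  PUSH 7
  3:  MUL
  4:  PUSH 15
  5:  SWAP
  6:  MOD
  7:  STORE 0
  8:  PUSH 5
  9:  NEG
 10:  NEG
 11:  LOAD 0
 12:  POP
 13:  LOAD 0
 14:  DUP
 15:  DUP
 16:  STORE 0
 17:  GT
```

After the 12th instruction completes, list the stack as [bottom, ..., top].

PUSH -43  -43
PUSH 7    -43 7
MUL       -301
PUSH 15   -301 15
SWAP      15 -301
MOD       15
STORE 0   (empty)
PUSH 5    5
NEG       -5
NEG       5
LOAD 0    5 15
POP       5

[5]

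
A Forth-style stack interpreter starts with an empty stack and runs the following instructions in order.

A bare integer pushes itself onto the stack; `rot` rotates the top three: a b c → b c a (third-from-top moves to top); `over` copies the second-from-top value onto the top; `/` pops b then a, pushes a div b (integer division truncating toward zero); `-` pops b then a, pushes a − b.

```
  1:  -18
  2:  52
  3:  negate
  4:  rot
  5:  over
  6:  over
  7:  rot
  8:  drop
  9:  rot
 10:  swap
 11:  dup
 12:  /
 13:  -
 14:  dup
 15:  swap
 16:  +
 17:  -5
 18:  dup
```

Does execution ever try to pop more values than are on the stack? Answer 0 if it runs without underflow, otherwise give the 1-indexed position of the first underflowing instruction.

4

-18    → [-18]
52     → [-18, 52]
negate → [-18, -52]
rot  — needs 3 operands, stack has 2 → underflow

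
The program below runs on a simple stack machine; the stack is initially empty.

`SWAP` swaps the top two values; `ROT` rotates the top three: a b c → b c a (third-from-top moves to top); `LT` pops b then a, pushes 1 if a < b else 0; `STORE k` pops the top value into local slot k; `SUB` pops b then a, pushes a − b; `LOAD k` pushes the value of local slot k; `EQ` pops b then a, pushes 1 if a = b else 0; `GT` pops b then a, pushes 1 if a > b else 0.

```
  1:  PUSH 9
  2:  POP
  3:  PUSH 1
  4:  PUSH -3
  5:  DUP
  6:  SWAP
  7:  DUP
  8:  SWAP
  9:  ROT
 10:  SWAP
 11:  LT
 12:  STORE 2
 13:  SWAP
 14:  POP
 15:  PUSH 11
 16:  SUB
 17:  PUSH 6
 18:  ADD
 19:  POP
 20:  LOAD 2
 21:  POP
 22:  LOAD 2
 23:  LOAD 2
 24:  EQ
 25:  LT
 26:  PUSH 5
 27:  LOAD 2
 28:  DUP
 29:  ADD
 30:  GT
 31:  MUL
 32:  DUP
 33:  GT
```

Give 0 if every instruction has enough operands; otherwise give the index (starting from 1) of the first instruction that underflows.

25

PUSH 9  -> [9]
POP     -> []
PUSH 1  -> [1]
PUSH -3 -> [1, -3]
DUP     -> [1, -3, -3]
SWAP    -> [1, -3, -3]
DUP     -> [1, -3, -3, -3]
SWAP    -> [1, -3, -3, -3]
ROT     -> [1, -3, -3, -3]
SWAP    -> [1, -3, -3, -3]
LT      -> [1, -3, 0]
STORE 2 -> [1, -3]
SWAP    -> [-3, 1]
POP     -> [-3]
PUSH 11 -> [-3, 11]
SUB     -> [-14]
PUSH 6  -> [-14, 6]
ADD     -> [-8]
POP     -> []
LOAD 2  -> [0]
POP     -> []
LOAD 2  -> [0]
LOAD 2  -> [0, 0]
EQ      -> [1]
LT  — needs 2 operands, stack has 1 → underflow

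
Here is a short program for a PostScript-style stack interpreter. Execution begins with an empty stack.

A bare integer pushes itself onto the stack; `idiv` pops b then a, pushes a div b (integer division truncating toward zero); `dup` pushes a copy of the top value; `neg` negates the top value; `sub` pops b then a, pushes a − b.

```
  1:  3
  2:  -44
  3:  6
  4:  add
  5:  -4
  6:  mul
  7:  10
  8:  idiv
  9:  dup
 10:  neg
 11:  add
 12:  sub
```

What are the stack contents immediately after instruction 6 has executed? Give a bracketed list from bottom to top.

[3, 152]

3   -> 3
-44 -> 3 -44
6   -> 3 -44 6
add -> 3 -38
-4  -> 3 -38 -4
mul -> 3 152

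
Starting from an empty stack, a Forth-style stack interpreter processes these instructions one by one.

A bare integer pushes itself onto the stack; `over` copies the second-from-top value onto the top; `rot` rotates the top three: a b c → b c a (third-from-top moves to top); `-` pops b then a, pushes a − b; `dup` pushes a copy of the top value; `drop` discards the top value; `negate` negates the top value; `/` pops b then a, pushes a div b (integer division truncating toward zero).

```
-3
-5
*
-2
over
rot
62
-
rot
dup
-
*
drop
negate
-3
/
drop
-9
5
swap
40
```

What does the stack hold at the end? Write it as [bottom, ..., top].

-3     → -3
-5     → -3 -5
*      → 15
-2     → 15 -2
over   → 15 -2 15
rot    → -2 15 15
62     → -2 15 15 62
-      → -2 15 -47
rot    → 15 -47 -2
dup    → 15 -47 -2 -2
-      → 15 -47 0
*      → 15 0
drop   → 15
negate → -15
-3     → -15 -3
/      → 5
drop   → (empty)
-9     → -9
5      → -9 5
swap   → 5 -9
40     → 5 -9 40

[5, -9, 40]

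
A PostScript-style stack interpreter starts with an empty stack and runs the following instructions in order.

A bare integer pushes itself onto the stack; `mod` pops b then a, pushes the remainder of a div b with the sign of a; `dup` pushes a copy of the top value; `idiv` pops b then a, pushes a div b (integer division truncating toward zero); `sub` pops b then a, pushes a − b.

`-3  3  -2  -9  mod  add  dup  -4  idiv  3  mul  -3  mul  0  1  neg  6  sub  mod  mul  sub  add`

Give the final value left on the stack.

-3   : [-3]
3    : [-3, 3]
-2   : [-3, 3, -2]
-9   : [-3, 3, -2, -9]
mod  : [-3, 3, -2]
add  : [-3, 1]
dup  : [-3, 1, 1]
-4   : [-3, 1, 1, -4]
idiv : [-3, 1, 0]
3    : [-3, 1, 0, 3]
mul  : [-3, 1, 0]
-3   : [-3, 1, 0, -3]
mul  : [-3, 1, 0]
0    : [-3, 1, 0, 0]
1    : [-3, 1, 0, 0, 1]
neg  : [-3, 1, 0, 0, -1]
6    : [-3, 1, 0, 0, -1, 6]
sub  : [-3, 1, 0, 0, -7]
mod  : [-3, 1, 0, 0]
mul  : [-3, 1, 0]
sub  : [-3, 1]
add  : [-2]

-2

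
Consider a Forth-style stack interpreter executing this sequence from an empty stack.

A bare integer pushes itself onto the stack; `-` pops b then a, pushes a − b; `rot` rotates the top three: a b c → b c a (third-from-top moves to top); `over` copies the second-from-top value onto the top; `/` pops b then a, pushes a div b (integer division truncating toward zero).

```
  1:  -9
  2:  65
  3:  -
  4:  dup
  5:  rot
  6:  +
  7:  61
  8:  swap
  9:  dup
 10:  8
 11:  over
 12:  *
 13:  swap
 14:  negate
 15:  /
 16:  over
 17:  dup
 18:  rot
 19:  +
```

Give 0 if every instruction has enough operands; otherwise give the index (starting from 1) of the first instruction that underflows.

-9  : -9
65  : -9 65
-   : -74
dup : -74 -74
rot  — needs 3 operands, stack has 2 → underflow

5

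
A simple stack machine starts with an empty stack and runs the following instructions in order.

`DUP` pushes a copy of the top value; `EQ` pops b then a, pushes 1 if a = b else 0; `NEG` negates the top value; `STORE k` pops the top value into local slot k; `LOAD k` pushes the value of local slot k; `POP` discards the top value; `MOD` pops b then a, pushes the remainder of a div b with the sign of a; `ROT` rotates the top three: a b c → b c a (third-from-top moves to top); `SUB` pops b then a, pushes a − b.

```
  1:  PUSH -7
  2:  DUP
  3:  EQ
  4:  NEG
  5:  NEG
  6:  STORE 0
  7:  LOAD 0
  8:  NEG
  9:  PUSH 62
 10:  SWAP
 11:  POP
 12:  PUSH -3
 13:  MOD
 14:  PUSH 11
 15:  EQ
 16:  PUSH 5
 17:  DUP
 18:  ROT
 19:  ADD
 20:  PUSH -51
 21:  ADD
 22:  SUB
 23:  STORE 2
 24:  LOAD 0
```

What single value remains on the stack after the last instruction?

PUSH -7   -7
DUP       -7 -7
EQ        1
NEG       -1
NEG       1
STORE 0   (empty)
LOAD 0    1
NEG       -1
PUSH 62   -1 62
SWAP      62 -1
POP       62
PUSH -3   62 -3
MOD       2
PUSH 11   2 11
EQ        0
PUSH 5    0 5
DUP       0 5 5
ROT       5 5 0
ADD       5 5
PUSH -51  5 5 -51
ADD       5 -46
SUB       51
STORE 2   (empty)
LOAD 0    1

1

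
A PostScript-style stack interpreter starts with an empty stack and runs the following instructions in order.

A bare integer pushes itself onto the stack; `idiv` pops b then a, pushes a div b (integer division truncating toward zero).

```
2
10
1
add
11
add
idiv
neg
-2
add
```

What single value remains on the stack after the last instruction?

2    → [2]
10   → [2, 10]
1    → [2, 10, 1]
add  → [2, 11]
11   → [2, 11, 11]
add  → [2, 22]
idiv → [0]
neg  → [0]
-2   → [0, -2]
add  → [-2]

-2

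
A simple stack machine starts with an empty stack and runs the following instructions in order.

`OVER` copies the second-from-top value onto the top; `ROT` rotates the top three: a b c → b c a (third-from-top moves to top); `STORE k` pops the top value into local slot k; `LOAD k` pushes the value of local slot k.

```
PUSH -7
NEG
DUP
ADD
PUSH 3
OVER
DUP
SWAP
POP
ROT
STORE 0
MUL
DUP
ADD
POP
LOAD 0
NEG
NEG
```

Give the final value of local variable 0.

PUSH -7 : -7
NEG     : 7
DUP     : 7 7
ADD     : 14
PUSH 3  : 14 3
OVER    : 14 3 14
DUP     : 14 3 14 14
SWAP    : 14 3 14 14
POP     : 14 3 14
ROT     : 3 14 14
STORE 0 : 3 14
MUL     : 42
DUP     : 42 42
ADD     : 84
POP     : (empty)
LOAD 0  : 14
NEG     : -14
NEG     : 14

14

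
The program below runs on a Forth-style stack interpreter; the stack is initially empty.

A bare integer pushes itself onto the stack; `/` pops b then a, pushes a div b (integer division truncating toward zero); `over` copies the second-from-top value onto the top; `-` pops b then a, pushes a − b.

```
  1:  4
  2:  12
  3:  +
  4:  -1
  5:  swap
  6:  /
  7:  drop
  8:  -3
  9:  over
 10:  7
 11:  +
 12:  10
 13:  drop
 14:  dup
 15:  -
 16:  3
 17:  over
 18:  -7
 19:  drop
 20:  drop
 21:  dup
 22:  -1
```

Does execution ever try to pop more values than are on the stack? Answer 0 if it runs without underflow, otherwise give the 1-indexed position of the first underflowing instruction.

9

4     [4]
12    [4, 12]
+     [16]
-1    [16, -1]
swap  [-1, 16]
/     [0]
drop  []
-3    [-3]
over  — needs 2 operands, stack has 1 → underflow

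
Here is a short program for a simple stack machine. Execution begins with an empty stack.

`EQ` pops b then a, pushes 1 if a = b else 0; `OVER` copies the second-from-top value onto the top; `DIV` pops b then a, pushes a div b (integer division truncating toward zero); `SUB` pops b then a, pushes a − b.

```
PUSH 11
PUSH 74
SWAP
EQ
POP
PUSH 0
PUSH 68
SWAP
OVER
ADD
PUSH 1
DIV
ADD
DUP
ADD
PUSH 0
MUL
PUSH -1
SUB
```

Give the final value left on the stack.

1

PUSH 11 : 11
PUSH 74 : 11 74
SWAP    : 74 11
EQ      : 0
POP     : (empty)
PUSH 0  : 0
PUSH 68 : 0 68
SWAP    : 68 0
OVER    : 68 0 68
ADD     : 68 68
PUSH 1  : 68 68 1
DIV     : 68 68
ADD     : 136
DUP     : 136 136
ADD     : 272
PUSH 0  : 272 0
MUL     : 0
PUSH -1 : 0 -1
SUB     : 1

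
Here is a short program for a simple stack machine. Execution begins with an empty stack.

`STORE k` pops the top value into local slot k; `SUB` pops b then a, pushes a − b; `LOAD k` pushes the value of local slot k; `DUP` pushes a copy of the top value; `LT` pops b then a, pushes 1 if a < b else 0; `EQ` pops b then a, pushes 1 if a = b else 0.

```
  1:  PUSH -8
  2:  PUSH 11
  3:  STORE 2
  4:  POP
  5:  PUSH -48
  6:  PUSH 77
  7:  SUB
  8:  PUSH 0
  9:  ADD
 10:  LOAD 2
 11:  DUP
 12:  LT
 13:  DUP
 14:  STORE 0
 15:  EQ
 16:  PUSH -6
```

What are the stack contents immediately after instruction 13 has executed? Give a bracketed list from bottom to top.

PUSH -8  → -8
PUSH 11  → -8 11
STORE 2  → -8
POP      → (empty)
PUSH -48 → -48
PUSH 77  → -48 77
SUB      → -125
PUSH 0   → -125 0
ADD      → -125
LOAD 2   → -125 11
DUP      → -125 11 11
LT       → -125 0
DUP      → -125 0 0

[-125, 0, 0]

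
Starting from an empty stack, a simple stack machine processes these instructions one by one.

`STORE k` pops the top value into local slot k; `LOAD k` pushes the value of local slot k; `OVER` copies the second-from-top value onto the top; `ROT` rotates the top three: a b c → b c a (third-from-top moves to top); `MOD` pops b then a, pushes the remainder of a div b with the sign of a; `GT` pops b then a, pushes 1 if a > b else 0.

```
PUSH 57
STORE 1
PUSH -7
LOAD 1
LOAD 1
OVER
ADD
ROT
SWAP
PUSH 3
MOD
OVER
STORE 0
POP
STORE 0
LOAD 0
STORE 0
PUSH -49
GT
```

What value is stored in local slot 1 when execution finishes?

PUSH 57   57
STORE 1   (empty)
PUSH -7   -7
LOAD 1    -7 57
LOAD 1    -7 57 57
OVER      -7 57 57 57
ADD       -7 57 114
ROT       57 114 -7
SWAP      57 -7 114
PUSH 3    57 -7 114 3
MOD       57 -7 0
OVER      57 -7 0 -7
STORE 0   57 -7 0
POP       57 -7
STORE 0   57
LOAD 0    57 -7
STORE 0   57
PUSH -49  57 -49
GT        1

57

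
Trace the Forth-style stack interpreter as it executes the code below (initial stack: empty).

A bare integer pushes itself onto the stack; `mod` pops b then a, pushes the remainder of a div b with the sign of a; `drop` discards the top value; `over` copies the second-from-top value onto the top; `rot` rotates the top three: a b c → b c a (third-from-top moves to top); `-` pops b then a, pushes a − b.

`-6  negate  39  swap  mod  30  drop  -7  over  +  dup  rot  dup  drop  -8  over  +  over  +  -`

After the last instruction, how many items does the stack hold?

-6     : [-6]
negate : [6]
39     : [6, 39]
swap   : [39, 6]
mod    : [3]
30     : [3, 30]
drop   : [3]
-7     : [3, -7]
over   : [3, -7, 3]
+      : [3, -4]
dup    : [3, -4, -4]
rot    : [-4, -4, 3]
dup    : [-4, -4, 3, 3]
drop   : [-4, -4, 3]
-8     : [-4, -4, 3, -8]
over   : [-4, -4, 3, -8, 3]
+      : [-4, -4, 3, -5]
over   : [-4, -4, 3, -5, 3]
+      : [-4, -4, 3, -2]
-      : [-4, -4, 5]

3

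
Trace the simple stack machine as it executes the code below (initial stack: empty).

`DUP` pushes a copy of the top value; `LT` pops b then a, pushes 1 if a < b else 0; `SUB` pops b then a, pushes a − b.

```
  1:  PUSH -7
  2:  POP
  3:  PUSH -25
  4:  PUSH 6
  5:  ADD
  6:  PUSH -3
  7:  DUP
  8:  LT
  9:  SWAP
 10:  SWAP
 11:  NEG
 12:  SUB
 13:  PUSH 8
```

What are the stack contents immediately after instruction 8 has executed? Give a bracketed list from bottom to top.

PUSH -7  : [-7]
POP      : []
PUSH -25 : [-25]
PUSH 6   : [-25, 6]
ADD      : [-19]
PUSH -3  : [-19, -3]
DUP      : [-19, -3, -3]
LT       : [-19, 0]

[-19, 0]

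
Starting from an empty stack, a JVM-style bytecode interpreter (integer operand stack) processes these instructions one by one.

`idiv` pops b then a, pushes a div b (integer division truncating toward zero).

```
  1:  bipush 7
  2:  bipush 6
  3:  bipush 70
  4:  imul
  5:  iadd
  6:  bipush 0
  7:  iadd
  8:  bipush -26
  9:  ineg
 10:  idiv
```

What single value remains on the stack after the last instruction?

16

bipush 7   -> [7]
bipush 6   -> [7, 6]
bipush 70  -> [7, 6, 70]
imul       -> [7, 420]
iadd       -> [427]
bipush 0   -> [427, 0]
iadd       -> [427]
bipush -26 -> [427, -26]
ineg       -> [427, 26]
idiv       -> [16]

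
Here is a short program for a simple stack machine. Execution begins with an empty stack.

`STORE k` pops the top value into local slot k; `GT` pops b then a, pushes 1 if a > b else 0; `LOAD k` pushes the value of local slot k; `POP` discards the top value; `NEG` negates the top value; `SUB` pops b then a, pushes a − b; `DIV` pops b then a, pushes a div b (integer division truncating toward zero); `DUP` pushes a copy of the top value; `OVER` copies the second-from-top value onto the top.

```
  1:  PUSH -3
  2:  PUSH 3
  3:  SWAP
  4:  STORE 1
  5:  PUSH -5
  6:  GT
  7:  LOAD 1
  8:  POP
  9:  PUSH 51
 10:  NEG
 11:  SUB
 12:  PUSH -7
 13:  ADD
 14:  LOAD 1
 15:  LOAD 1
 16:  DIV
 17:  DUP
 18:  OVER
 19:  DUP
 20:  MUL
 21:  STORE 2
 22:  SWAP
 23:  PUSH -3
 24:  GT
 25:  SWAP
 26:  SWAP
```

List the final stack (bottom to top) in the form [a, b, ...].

[45, 1, 1]

PUSH -3 -> [-3]
PUSH 3  -> [-3, 3]
SWAP    -> [3, -3]
STORE 1 -> [3]
PUSH -5 -> [3, -5]
GT      -> [1]
LOAD 1  -> [1, -3]
POP     -> [1]
PUSH 51 -> [1, 51]
NEG     -> [1, -51]
SUB     -> [52]
PUSH -7 -> [52, -7]
ADD     -> [45]
LOAD 1  -> [45, -3]
LOAD 1  -> [45, -3, -3]
DIV     -> [45, 1]
DUP     -> [45, 1, 1]
OVER    -> [45, 1, 1, 1]
DUP     -> [45, 1, 1, 1, 1]
MUL     -> [45, 1, 1, 1]
STORE 2 -> [45, 1, 1]
SWAP    -> [45, 1, 1]
PUSH -3 -> [45, 1, 1, -3]
GT      -> [45, 1, 1]
SWAP    -> [45, 1, 1]
SWAP    -> [45, 1, 1]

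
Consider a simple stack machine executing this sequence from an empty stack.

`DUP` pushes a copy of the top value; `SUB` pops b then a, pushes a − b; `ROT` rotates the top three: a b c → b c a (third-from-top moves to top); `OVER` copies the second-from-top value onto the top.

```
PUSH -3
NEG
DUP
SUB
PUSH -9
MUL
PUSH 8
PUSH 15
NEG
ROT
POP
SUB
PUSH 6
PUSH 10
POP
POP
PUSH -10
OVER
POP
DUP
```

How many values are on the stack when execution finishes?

3

PUSH -3   -3
NEG       3
DUP       3 3
SUB       0
PUSH -9   0 -9
MUL       0
PUSH 8    0 8
PUSH 15   0 8 15
NEG       0 8 -15
ROT       8 -15 0
POP       8 -15
SUB       23
PUSH 6    23 6
PUSH 10   23 6 10
POP       23 6
POP       23
PUSH -10  23 -10
OVER      23 -10 23
POP       23 -10
DUP       23 -10 -10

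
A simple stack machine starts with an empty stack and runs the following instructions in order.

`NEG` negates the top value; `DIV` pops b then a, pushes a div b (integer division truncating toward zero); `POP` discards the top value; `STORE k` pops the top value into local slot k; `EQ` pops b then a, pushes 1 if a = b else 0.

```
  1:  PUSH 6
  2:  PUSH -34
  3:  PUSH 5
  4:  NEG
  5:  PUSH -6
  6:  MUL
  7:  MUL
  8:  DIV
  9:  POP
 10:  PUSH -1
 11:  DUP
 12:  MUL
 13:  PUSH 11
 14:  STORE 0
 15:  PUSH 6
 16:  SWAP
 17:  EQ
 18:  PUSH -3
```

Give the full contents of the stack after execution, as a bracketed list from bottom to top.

[0, -3]

PUSH 6   -> [6]
PUSH -34 -> [6, -34]
PUSH 5   -> [6, -34, 5]
NEG      -> [6, -34, -5]
PUSH -6  -> [6, -34, -5, -6]
MUL      -> [6, -34, 30]
MUL      -> [6, -1020]
DIV      -> [0]
POP      -> []
PUSH -1  -> [-1]
DUP      -> [-1, -1]
MUL      -> [1]
PUSH 11  -> [1, 11]
STORE 0  -> [1]
PUSH 6   -> [1, 6]
SWAP     -> [6, 1]
EQ       -> [0]
PUSH -3  -> [0, -3]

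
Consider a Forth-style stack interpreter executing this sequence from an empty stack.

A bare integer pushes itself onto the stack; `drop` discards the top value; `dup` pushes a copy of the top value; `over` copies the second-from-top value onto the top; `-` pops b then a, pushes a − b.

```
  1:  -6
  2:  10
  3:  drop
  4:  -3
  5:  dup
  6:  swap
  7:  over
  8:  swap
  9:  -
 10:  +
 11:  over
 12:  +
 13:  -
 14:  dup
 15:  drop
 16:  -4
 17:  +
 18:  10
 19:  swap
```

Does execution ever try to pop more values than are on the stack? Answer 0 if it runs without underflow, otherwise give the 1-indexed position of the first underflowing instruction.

0

-6   → [-6]
10   → [-6, 10]
drop → [-6]
-3   → [-6, -3]
dup  → [-6, -3, -3]
swap → [-6, -3, -3]
over → [-6, -3, -3, -3]
swap → [-6, -3, -3, -3]
-    → [-6, -3, 0]
+    → [-6, -3]
over → [-6, -3, -6]
+    → [-6, -9]
-    → [3]
dup  → [3, 3]
drop → [3]
-4   → [3, -4]
+    → [-1]
10   → [-1, 10]
swap → [10, -1]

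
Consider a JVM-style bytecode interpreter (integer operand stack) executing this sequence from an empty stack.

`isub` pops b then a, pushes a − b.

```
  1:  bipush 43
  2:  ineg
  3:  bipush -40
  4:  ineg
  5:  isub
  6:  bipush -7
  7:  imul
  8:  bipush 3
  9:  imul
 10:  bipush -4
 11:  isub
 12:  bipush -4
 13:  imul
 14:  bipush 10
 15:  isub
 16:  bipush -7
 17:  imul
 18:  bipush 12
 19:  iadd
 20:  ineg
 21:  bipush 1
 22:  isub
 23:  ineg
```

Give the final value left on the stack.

48999

bipush 43   [43]
ineg        [-43]
bipush -40  [-43, -40]
ineg        [-43, 40]
isub        [-83]
bipush -7   [-83, -7]
imul        [581]
bipush 3    [581, 3]
imul        [1743]
bipush -4   [1743, -4]
isub        [1747]
bipush -4   [1747, -4]
imul        [-6988]
bipush 10   [-6988, 10]
isub        [-6998]
bipush -7   [-6998, -7]
imul        [48986]
bipush 12   [48986, 12]
iadd        [48998]
ineg        [-48998]
bipush 1    [-48998, 1]
isub        [-48999]
ineg        [48999]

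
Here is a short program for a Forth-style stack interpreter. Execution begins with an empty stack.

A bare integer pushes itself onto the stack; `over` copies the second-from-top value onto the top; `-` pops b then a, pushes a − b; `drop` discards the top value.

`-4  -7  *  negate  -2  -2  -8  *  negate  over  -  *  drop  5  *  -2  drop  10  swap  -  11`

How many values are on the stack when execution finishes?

2

-4     -> -4
-7     -> -4 -7
*      -> 28
negate -> -28
-2     -> -28 -2
-2     -> -28 -2 -2
-8     -> -28 -2 -2 -8
*      -> -28 -2 16
negate -> -28 -2 -16
over   -> -28 -2 -16 -2
-      -> -28 -2 -14
*      -> -28 28
drop   -> -28
5      -> -28 5
*      -> -140
-2     -> -140 -2
drop   -> -140
10     -> -140 10
swap   -> 10 -140
-      -> 150
11     -> 150 11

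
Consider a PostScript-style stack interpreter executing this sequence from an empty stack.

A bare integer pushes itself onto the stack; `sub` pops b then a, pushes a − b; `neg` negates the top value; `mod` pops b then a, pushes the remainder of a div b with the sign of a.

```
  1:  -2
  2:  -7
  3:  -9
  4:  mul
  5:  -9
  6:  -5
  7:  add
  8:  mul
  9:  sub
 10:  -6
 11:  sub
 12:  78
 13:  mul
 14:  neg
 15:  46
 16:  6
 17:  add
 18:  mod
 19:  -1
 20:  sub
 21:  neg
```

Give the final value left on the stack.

-1

-2  → [-2]
-7  → [-2, -7]
-9  → [-2, -7, -9]
mul → [-2, 63]
-9  → [-2, 63, -9]
-5  → [-2, 63, -9, -5]
add → [-2, 63, -14]
mul → [-2, -882]
sub → [880]
-6  → [880, -6]
sub → [886]
78  → [886, 78]
mul → [69108]
neg → [-69108]
46  → [-69108, 46]
6   → [-69108, 46, 6]
add → [-69108, 52]
mod → [0]
-1  → [0, -1]
sub → [1]
neg → [-1]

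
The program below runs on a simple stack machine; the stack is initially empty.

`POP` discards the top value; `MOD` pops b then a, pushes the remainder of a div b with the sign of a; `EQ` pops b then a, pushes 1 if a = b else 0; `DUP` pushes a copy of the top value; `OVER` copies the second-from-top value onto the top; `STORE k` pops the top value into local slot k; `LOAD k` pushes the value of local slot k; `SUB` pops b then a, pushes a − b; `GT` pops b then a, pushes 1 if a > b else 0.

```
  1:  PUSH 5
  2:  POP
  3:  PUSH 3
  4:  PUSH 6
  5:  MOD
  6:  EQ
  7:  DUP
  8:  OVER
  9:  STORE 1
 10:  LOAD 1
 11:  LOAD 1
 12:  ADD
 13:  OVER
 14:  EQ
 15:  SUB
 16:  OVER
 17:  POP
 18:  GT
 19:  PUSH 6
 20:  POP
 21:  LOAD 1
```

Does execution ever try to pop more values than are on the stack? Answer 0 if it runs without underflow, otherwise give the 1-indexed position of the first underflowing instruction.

6

PUSH 5 : 5
POP    : (empty)
PUSH 3 : 3
PUSH 6 : 3 6
MOD    : 3
EQ  — needs 2 operands, stack has 1 → underflow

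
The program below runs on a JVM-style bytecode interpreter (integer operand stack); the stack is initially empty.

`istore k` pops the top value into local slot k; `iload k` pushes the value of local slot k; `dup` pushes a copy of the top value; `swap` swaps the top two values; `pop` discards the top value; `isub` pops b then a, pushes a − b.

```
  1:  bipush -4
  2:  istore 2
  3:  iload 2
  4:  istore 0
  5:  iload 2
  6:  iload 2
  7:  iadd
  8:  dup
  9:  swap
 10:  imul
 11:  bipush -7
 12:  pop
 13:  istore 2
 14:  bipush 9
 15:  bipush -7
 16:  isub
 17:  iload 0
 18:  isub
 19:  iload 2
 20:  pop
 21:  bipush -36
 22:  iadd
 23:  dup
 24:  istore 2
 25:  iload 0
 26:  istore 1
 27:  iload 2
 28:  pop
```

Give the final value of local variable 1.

-4

bipush -4  -> [-4]
istore 2   -> []
iload 2    -> [-4]
istore 0   -> []
iload 2    -> [-4]
iload 2    -> [-4, -4]
iadd       -> [-8]
dup        -> [-8, -8]
swap       -> [-8, -8]
imul       -> [64]
bipush -7  -> [64, -7]
pop        -> [64]
istore 2   -> []
bipush 9   -> [9]
bipush -7  -> [9, -7]
isub       -> [16]
iload 0    -> [16, -4]
isub       -> [20]
iload 2    -> [20, 64]
pop        -> [20]
bipush -36 -> [20, -36]
iadd       -> [-16]
dup        -> [-16, -16]
istore 2   -> [-16]
iload 0    -> [-16, -4]
istore 1   -> [-16]
iload 2    -> [-16, -16]
pop        -> [-16]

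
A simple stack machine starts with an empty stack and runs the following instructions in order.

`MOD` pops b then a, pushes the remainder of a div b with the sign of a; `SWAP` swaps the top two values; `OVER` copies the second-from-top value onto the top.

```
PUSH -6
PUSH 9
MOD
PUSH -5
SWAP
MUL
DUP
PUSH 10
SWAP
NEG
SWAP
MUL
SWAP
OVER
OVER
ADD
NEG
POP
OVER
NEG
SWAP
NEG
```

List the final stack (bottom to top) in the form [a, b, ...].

[-300, 300, -30]

PUSH -6 → -6
PUSH 9  → -6 9
MOD     → -6
PUSH -5 → -6 -5
SWAP    → -5 -6
MUL     → 30
DUP     → 30 30
PUSH 10 → 30 30 10
SWAP    → 30 10 30
NEG     → 30 10 -30
SWAP    → 30 -30 10
MUL     → 30 -300
SWAP    → -300 30
OVER    → -300 30 -300
OVER    → -300 30 -300 30
ADD     → -300 30 -270
NEG     → -300 30 270
POP     → -300 30
OVER    → -300 30 -300
NEG     → -300 30 300
SWAP    → -300 300 30
NEG     → -300 300 -30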